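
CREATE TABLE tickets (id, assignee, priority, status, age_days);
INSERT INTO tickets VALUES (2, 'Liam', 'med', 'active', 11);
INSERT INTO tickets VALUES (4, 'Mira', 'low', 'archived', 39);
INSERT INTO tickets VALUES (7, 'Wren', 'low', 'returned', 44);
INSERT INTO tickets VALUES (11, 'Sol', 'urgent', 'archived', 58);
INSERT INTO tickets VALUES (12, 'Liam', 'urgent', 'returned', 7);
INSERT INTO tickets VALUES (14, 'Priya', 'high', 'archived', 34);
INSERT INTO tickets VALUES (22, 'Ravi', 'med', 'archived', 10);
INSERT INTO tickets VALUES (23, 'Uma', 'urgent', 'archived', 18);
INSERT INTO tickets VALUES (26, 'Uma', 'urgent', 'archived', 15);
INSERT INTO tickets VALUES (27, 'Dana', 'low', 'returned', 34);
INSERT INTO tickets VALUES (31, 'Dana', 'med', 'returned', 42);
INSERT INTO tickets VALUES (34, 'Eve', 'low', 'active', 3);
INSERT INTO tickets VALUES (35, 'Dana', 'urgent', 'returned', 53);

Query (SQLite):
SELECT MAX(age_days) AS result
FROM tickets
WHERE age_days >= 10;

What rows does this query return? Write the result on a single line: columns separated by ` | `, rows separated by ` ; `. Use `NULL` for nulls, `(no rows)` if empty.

Rows where age_days >= 10 → age_days values: [11, 39, 44, 58, 34, 10, 18, 15, 34, 42, 53].
MAX of non-NULL values = 58.

58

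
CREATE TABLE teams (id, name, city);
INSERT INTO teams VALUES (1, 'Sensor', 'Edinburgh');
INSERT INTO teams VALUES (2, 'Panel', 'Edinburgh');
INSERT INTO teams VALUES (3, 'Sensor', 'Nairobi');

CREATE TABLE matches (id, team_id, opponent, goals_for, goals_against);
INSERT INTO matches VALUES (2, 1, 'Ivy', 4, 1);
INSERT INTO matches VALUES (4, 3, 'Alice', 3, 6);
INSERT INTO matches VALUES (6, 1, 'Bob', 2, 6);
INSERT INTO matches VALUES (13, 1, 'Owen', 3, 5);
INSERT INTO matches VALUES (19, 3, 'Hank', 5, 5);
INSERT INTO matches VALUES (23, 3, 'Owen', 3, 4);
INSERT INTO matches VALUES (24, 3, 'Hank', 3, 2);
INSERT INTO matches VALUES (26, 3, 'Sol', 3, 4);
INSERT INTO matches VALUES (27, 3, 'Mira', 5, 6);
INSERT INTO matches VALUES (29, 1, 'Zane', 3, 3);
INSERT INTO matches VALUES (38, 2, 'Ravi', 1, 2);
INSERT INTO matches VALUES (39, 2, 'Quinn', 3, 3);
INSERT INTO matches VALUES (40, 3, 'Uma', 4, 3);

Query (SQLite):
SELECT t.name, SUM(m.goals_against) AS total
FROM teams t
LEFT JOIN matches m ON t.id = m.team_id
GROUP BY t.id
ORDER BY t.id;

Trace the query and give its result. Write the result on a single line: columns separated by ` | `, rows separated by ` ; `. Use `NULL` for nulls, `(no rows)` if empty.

LEFT JOIN keeps every teams row; unmatched ones get NULL for matches columns.
Group by teams.id and compute SUM(m.goals_against). SUM over an all-NULL group is NULL.
  1: ids {2, 6, 13, 29} → SUM(m.goals_against)=15
  2: ids {38, 39} → SUM(m.goals_against)=5
  3: ids {4, 19, 23, 24, 26, 27, 40} → SUM(m.goals_against)=30

Sensor | 15 ; Panel | 5 ; Sensor | 30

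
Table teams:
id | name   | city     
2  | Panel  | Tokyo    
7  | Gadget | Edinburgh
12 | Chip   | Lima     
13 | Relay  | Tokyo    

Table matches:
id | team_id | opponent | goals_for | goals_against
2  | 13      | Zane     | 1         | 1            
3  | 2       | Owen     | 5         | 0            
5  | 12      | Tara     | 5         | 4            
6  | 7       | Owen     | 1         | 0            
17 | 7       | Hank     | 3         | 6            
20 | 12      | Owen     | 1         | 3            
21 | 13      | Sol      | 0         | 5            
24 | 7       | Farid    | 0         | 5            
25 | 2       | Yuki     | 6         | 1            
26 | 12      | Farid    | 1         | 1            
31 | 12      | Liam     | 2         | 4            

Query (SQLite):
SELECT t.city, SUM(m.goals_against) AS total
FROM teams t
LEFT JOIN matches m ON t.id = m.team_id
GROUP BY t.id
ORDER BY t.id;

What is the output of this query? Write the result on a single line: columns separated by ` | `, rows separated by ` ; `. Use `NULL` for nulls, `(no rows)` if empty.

Tokyo | 1 ; Edinburgh | 11 ; Lima | 12 ; Tokyo | 6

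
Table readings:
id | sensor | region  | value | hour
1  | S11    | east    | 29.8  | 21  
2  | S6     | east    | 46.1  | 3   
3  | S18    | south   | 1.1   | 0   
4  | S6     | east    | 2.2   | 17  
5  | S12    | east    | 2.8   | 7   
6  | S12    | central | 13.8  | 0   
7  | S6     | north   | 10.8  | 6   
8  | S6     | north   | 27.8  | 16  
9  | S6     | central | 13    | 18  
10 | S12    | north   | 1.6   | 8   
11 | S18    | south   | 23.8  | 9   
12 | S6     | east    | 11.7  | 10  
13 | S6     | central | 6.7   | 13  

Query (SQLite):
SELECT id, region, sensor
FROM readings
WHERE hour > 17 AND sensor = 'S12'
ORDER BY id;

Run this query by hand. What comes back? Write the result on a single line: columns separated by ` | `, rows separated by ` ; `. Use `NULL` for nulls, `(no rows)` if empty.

hour > 17: ids {1, 9}
sensor = 'S12': ids {5, 6, 10}
Combine with AND.

(no rows)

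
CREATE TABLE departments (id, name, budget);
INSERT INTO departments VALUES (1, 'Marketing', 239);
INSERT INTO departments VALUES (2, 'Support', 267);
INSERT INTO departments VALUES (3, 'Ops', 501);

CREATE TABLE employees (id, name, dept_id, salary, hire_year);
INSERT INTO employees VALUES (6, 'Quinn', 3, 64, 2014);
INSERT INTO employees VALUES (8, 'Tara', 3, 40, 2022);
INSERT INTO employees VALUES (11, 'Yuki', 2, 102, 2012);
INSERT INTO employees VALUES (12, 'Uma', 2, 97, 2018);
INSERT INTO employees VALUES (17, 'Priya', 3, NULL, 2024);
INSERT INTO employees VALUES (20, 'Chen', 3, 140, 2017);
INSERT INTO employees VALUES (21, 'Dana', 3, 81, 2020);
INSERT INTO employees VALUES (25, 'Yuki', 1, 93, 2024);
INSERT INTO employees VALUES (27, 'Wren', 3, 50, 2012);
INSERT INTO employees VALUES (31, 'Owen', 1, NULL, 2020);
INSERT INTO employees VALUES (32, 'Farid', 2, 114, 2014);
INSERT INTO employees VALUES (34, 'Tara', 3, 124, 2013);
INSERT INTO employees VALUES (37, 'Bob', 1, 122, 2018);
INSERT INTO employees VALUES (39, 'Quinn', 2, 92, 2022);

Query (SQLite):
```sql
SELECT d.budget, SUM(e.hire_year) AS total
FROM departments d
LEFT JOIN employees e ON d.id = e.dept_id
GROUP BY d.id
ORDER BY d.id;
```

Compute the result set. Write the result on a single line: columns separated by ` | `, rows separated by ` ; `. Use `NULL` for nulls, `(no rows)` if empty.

LEFT JOIN keeps every departments row; unmatched ones get NULL for employees columns.
Group by departments.id and compute SUM(e.hire_year). SUM over an all-NULL group is NULL.
  1: ids {25, 31, 37} → SUM(e.hire_year)=6062
  2: ids {11, 12, 32, 39} → SUM(e.hire_year)=8066
  3: ids {6, 8, 17, 20, 21, 27, 34} → SUM(e.hire_year)=14122

239 | 6062 ; 267 | 8066 ; 501 | 14122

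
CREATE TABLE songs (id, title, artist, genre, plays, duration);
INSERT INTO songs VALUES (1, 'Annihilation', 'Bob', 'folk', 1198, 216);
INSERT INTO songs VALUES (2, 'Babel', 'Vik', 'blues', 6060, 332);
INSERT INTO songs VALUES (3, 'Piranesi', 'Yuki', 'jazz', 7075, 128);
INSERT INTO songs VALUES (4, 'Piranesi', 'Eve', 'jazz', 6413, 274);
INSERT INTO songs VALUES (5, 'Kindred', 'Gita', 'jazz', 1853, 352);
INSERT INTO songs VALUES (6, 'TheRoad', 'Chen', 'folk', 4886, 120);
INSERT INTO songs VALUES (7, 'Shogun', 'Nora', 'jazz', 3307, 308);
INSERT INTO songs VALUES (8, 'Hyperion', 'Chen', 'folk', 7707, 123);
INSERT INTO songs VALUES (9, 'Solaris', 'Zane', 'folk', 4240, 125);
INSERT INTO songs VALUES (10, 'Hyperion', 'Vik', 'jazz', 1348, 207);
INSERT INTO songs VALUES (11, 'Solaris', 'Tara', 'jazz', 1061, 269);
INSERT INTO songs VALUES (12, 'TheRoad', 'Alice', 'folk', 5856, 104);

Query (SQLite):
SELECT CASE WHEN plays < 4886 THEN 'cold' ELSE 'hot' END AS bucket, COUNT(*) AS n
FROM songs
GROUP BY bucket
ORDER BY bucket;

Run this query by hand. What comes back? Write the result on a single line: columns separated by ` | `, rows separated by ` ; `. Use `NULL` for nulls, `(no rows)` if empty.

cold | 6 ; hot | 6

Bucket rows by plays < 4886 → 'cold' else 'hot'; count each bucket.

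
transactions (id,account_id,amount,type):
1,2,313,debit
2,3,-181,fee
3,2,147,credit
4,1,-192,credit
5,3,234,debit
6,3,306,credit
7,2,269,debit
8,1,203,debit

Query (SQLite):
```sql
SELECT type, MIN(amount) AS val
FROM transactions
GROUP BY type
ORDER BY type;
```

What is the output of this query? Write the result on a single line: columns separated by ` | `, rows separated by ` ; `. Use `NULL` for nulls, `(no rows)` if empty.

credit | -192 ; debit | 203 ; fee | -181

Partition transactions by type; compute MIN(amount) within each group.
  credit: ids {3, 4, 6} → MIN(amount)=-192
  debit: ids {1, 5, 7, 8} → MIN(amount)=203
  fee: ids {2} → MIN(amount)=-181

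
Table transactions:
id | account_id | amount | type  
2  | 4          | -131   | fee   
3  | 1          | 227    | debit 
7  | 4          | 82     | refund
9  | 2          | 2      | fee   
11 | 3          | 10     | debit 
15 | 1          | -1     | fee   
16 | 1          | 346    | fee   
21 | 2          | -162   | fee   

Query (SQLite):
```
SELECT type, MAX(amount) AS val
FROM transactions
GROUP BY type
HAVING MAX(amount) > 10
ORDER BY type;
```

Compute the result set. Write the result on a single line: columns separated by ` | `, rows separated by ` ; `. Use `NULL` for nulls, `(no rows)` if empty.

debit | 227 ; fee | 346 ; refund | 82

Partition transactions by type; compute MAX(amount) within each group.
HAVING: keep groups where MAX(amount) > 10.
  debit: ids {3, 11} → MAX(amount)=227
  fee: ids {2, 9, 15, 16, 21} → MAX(amount)=346
  refund: ids {7} → MAX(amount)=82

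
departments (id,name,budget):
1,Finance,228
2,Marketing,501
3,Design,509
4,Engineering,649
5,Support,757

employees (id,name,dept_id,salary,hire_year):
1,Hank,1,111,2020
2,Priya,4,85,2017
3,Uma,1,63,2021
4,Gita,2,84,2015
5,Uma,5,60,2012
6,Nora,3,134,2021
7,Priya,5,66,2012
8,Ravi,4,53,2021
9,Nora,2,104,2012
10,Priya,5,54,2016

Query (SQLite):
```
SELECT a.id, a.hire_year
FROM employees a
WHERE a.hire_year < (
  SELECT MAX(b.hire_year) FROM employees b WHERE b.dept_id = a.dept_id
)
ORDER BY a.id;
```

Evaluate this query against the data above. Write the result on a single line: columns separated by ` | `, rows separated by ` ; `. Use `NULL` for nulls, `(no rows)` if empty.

For each employees row a, compute MAX(hire_year) over rows sharing a.dept_id.
Keep row a if a.hire_year < that per-group MAX.
  dept_id=1: MAX(hire_year) = 2021
  dept_id=2: MAX(hire_year) = 2015
  dept_id=3: MAX(hire_year) = 2021
  dept_id=4: MAX(hire_year) = 2021
  dept_id=5: MAX(hire_year) = 2016

1 | 2020 ; 2 | 2017 ; 5 | 2012 ; 7 | 2012 ; 9 | 2012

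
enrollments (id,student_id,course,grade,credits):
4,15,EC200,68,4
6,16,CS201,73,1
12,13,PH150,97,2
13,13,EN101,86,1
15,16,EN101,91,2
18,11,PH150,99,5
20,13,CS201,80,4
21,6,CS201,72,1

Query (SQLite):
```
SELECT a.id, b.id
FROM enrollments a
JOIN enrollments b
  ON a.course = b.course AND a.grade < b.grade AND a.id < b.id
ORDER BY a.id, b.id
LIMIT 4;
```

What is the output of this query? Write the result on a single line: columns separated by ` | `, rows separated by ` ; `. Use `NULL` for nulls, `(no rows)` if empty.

6 | 20 ; 12 | 18 ; 13 | 15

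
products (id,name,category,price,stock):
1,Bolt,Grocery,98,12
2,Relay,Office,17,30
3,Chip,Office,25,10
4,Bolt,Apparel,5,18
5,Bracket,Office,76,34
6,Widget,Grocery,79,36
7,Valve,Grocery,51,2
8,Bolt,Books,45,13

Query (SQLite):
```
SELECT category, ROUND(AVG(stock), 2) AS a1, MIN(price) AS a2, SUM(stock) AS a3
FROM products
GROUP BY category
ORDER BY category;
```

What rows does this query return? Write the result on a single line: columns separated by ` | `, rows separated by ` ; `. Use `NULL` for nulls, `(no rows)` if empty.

Apparel | 18 | 5 | 18 ; Books | 13 | 45 | 13 ; Grocery | 16.67 | 51 | 50 ; Office | 24.67 | 17 | 74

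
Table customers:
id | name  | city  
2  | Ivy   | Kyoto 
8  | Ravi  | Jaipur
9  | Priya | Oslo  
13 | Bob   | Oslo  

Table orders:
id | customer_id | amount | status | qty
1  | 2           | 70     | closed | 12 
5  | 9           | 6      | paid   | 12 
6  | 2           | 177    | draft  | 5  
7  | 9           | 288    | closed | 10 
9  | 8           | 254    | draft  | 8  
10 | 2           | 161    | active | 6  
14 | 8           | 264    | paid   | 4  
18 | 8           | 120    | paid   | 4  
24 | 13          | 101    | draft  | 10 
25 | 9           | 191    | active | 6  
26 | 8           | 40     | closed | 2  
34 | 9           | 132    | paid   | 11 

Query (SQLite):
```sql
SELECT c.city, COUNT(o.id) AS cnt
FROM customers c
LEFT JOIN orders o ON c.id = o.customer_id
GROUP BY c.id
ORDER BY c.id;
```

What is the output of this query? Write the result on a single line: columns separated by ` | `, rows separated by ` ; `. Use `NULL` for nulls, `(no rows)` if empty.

LEFT JOIN keeps every customers row; unmatched ones get NULL for orders columns.
Group by customers.id and compute COUNT(o.id). COUNT(col) of an all-NULL group is 0.
  2: ids {1, 6, 10} → COUNT(o.id)=3
  8: ids {9, 14, 18, 26} → COUNT(o.id)=4
  9: ids {5, 7, 25, 34} → COUNT(o.id)=4
  13: ids {24} → COUNT(o.id)=1

Kyoto | 3 ; Jaipur | 4 ; Oslo | 4 ; Oslo | 1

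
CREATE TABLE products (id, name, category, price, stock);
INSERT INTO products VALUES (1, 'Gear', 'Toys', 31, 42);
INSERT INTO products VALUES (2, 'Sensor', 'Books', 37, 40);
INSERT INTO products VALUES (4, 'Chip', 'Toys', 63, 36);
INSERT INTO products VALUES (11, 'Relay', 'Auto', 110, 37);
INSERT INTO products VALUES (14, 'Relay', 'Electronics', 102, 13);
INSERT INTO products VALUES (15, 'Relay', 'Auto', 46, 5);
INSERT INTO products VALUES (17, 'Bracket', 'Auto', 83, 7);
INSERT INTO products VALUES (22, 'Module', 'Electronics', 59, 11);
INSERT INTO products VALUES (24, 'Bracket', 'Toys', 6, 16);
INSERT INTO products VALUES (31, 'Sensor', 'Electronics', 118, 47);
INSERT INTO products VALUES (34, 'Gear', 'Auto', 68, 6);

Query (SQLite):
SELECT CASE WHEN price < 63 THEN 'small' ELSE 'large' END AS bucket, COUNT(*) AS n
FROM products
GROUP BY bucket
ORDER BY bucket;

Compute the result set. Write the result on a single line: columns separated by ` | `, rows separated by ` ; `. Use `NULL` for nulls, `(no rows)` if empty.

Bucket rows by price < 63 → 'small' else 'large'; count each bucket.

large | 6 ; small | 5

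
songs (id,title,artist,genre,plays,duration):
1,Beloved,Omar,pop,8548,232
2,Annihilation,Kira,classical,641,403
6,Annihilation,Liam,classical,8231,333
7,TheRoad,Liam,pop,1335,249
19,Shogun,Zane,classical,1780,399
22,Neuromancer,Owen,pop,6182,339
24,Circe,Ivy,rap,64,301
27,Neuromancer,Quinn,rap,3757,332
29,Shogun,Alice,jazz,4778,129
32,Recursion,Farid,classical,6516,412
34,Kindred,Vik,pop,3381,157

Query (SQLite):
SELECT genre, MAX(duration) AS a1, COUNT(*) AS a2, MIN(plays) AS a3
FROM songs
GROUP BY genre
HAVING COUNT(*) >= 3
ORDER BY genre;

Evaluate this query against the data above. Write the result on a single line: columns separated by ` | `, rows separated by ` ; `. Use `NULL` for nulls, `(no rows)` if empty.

classical | 412 | 4 | 641 ; pop | 339 | 4 | 1335

Group songs by genre.
Per group compute: MAX(duration), COUNT(*), MIN(plays).
HAVING: drop groups with fewer than 3 rows.
  classical: ids {2, 6, 19, 32} → MAX(duration)=412, COUNT(*)=4, MIN(plays)=641
  jazz: ids {29} → MAX(duration)=129, COUNT(*)=1, MIN(plays)=4778
  pop: ids {1, 7, 22, 34} → MAX(duration)=339, COUNT(*)=4, MIN(plays)=1335
  rap: ids {24, 27} → MAX(duration)=332, COUNT(*)=2, MIN(plays)=64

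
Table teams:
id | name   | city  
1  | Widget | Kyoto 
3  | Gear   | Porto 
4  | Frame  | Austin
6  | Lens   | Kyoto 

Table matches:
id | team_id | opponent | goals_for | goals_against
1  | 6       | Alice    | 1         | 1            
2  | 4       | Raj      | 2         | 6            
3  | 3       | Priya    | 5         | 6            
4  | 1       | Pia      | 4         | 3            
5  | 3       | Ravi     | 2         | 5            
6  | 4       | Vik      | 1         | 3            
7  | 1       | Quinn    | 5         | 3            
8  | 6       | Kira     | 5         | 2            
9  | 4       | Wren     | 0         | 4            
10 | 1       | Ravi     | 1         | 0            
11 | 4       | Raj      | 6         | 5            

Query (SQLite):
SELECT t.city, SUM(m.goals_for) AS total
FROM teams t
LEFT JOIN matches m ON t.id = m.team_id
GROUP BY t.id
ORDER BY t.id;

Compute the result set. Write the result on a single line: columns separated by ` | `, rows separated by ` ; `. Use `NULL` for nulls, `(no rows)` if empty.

Kyoto | 10 ; Porto | 7 ; Austin | 9 ; Kyoto | 6

LEFT JOIN keeps every teams row; unmatched ones get NULL for matches columns.
Group by teams.id and compute SUM(m.goals_for). SUM over an all-NULL group is NULL.
  1: ids {4, 7, 10} → SUM(m.goals_for)=10
  3: ids {3, 5} → SUM(m.goals_for)=7
  4: ids {2, 6, 9, 11} → SUM(m.goals_for)=9
  6: ids {1, 8} → SUM(m.goals_for)=6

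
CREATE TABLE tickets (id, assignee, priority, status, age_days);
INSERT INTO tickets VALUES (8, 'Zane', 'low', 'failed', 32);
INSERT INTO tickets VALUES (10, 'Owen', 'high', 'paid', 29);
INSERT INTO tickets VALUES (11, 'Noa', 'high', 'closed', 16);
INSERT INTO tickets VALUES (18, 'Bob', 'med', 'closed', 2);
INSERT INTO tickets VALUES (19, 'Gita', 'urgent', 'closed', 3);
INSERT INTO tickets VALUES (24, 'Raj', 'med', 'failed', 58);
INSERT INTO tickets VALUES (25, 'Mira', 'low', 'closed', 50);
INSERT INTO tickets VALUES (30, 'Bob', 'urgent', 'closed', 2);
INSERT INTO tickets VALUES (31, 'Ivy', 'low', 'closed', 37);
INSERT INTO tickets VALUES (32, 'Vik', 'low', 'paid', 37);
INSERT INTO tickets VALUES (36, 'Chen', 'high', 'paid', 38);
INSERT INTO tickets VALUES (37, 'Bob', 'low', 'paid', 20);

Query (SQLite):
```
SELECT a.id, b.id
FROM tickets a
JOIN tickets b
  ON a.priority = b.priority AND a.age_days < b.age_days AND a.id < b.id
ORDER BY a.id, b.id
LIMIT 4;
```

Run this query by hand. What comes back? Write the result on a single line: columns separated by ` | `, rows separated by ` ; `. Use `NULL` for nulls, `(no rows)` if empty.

8 | 25 ; 8 | 31 ; 8 | 32 ; 10 | 36

Pairs (a,b) with same priority, a.age_days < b.age_days, a.id < b.id.
priority groups: high:{10,11,36} low:{8,25,31,32,37} med:{18,24} urgent:{19,30}
Ordered by (a.id, b.id); first 4.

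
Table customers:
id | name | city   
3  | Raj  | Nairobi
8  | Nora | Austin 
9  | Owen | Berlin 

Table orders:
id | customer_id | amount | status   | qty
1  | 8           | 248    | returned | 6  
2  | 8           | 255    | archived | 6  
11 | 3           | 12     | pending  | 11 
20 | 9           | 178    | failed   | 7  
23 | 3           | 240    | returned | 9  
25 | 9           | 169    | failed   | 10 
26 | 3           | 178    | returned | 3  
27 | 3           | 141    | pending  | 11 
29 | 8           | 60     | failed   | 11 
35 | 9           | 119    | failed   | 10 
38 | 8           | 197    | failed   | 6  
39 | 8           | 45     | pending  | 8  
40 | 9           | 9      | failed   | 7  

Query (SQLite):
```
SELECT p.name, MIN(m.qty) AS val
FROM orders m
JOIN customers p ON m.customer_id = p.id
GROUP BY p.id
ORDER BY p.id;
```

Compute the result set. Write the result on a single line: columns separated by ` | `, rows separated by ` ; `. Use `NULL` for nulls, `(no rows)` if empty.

Join each orders row to its customers via customer_id.
Group joined rows by customers.id; compute MIN(m.qty) per group.
  3: ids {11, 23, 26, 27} → MIN(m.qty)=3
  8: ids {1, 2, 29, 38, 39} → MIN(m.qty)=6
  9: ids {20, 25, 35, 40} → MIN(m.qty)=7

Raj | 3 ; Nora | 6 ; Owen | 7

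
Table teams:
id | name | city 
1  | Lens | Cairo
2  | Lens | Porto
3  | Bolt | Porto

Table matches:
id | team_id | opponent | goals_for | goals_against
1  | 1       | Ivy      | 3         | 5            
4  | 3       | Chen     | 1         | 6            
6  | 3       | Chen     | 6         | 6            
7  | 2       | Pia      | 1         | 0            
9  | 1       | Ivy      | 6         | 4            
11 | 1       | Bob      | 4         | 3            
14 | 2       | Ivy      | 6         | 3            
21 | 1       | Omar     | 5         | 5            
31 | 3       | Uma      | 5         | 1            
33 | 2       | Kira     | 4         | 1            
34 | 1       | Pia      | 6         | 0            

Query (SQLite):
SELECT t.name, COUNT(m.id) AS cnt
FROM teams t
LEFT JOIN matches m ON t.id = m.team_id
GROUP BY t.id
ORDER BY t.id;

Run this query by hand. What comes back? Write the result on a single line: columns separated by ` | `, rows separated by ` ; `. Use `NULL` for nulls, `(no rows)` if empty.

LEFT JOIN keeps every teams row; unmatched ones get NULL for matches columns.
Group by teams.id and compute COUNT(m.id). COUNT(col) of an all-NULL group is 0.
  1: ids {1, 9, 11, 21, 34} → COUNT(m.id)=5
  2: ids {7, 14, 33} → COUNT(m.id)=3
  3: ids {4, 6, 31} → COUNT(m.id)=3

Lens | 5 ; Lens | 3 ; Bolt | 3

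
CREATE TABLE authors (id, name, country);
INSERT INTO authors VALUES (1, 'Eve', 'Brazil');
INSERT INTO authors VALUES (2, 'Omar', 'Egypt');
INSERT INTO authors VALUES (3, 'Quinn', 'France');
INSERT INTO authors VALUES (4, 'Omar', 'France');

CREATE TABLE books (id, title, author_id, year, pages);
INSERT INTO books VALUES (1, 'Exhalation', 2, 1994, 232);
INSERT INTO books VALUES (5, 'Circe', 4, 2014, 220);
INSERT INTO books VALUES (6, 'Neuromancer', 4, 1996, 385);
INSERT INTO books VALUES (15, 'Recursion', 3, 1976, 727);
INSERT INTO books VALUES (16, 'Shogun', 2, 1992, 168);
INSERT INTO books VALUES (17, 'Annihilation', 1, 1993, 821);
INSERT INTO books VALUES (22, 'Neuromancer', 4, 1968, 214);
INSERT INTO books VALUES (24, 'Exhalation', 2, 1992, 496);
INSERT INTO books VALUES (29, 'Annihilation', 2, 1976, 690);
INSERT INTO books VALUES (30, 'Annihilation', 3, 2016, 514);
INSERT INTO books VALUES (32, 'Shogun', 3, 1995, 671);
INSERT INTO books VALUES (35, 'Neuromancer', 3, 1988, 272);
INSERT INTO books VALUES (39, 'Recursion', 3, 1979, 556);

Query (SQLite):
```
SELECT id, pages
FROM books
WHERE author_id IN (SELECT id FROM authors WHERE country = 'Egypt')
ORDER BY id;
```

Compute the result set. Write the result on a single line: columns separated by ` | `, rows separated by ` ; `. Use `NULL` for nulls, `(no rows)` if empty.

1 | 232 ; 16 | 168 ; 24 | 496 ; 29 | 690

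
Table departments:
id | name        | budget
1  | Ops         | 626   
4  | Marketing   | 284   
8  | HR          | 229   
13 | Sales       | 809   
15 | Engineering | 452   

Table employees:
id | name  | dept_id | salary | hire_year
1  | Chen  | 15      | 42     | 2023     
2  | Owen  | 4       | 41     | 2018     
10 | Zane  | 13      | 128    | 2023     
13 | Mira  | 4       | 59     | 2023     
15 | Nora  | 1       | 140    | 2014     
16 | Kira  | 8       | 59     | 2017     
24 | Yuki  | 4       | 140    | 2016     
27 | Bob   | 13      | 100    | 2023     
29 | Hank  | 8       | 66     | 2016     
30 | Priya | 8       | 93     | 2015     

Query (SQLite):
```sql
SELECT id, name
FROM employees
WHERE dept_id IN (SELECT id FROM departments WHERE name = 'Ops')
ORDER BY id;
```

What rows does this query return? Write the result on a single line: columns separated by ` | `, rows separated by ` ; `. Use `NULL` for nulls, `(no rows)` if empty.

Inner query: departments.id where name = 'Ops'.
Outer: keep employees rows whose dept_id is in that set.
Inner query → {1}

15 | Nora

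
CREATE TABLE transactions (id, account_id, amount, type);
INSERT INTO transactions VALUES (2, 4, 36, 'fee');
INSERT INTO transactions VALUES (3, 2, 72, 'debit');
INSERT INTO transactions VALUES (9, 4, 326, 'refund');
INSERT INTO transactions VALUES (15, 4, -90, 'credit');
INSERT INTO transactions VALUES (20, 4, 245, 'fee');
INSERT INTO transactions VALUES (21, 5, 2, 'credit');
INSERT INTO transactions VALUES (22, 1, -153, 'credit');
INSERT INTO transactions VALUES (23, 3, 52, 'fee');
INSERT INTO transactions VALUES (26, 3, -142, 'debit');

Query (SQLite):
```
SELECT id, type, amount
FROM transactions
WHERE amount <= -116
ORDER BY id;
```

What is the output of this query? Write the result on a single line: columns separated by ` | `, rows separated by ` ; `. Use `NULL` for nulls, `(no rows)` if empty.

22 | credit | -153 ; 26 | debit | -142

amount <= -116: ids {22, 26}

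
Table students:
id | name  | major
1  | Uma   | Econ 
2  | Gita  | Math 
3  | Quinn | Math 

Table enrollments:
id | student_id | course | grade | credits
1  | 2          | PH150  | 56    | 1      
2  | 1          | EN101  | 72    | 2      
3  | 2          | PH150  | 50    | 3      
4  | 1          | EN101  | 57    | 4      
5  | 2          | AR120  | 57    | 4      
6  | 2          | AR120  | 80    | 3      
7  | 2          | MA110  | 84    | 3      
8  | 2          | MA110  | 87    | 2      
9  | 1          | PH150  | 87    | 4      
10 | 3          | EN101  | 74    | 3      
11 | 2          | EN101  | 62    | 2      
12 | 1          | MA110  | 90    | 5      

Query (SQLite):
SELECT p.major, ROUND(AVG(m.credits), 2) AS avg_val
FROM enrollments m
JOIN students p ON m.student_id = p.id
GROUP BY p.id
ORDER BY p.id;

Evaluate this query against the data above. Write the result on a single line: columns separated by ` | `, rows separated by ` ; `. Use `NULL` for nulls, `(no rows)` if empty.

Join each enrollments row to its students via student_id.
Group joined rows by students.id; compute ROUND(AVG(m.credits), 2) per group.
  1: ids {2, 4, 9, 12} → ROUND(AVG(m.credits), 2)=3.75
  2: ids {1, 3, 5, 6, 7, 8, 11} → ROUND(AVG(m.credits), 2)=2.57
  3: ids {10} → ROUND(AVG(m.credits), 2)=3

Econ | 3.75 ; Math | 2.57 ; Math | 3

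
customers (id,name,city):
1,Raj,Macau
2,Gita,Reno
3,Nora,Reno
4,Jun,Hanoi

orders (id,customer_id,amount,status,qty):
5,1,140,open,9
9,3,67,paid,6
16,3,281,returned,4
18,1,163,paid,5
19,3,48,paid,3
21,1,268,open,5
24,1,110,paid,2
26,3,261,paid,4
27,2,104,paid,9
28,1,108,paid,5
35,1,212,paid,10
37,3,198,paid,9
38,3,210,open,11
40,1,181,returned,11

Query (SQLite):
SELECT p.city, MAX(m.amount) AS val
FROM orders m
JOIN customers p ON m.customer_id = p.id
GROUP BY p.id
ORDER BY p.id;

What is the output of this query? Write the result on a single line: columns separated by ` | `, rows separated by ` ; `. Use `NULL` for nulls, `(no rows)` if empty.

Macau | 268 ; Reno | 104 ; Reno | 281

Join each orders row to its customers via customer_id.
Group joined rows by customers.id; compute MAX(m.amount) per group.
  1: ids {5, 18, 21, 24, 28, 35, 40} → MAX(m.amount)=268
  2: ids {27} → MAX(m.amount)=104
  3: ids {9, 16, 19, 26, 37, 38} → MAX(m.amount)=281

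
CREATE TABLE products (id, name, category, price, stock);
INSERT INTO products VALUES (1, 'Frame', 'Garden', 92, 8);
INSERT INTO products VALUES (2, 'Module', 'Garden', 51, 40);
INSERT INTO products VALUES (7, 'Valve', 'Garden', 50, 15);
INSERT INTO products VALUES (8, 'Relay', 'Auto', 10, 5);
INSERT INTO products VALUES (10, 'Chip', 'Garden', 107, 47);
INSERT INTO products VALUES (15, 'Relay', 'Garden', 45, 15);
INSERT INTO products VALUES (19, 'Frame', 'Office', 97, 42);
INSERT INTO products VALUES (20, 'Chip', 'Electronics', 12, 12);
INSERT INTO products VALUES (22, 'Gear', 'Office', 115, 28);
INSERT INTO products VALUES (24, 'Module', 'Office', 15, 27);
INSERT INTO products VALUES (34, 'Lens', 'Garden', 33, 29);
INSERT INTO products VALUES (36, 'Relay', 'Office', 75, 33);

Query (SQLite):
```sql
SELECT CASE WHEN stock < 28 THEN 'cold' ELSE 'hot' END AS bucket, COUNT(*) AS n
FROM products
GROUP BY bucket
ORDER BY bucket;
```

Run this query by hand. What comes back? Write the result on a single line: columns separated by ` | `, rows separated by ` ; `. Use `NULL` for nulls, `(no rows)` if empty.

Bucket rows by stock < 28 → 'cold' else 'hot'; count each bucket.

cold | 6 ; hot | 6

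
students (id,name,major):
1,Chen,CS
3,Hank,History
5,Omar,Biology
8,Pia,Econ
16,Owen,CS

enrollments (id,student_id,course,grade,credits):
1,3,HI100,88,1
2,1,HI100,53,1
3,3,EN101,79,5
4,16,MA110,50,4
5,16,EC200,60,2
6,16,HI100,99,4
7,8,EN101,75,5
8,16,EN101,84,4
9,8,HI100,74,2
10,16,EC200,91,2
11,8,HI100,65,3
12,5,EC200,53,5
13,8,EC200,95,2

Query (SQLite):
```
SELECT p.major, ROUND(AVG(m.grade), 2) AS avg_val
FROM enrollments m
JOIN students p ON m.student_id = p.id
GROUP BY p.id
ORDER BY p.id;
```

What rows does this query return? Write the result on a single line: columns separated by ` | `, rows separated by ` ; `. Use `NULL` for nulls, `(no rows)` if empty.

CS | 53 ; History | 83.5 ; Biology | 53 ; Econ | 77.25 ; CS | 76.8

Join each enrollments row to its students via student_id.
Group joined rows by students.id; compute ROUND(AVG(m.grade), 2) per group.
  1: ids {2} → ROUND(AVG(m.grade), 2)=53
  3: ids {1, 3} → ROUND(AVG(m.grade), 2)=83.5
  5: ids {12} → ROUND(AVG(m.grade), 2)=53
  8: ids {7, 9, 11, 13} → ROUND(AVG(m.grade), 2)=77.25
  16: ids {4, 5, 6, 8, 10} → ROUND(AVG(m.grade), 2)=76.8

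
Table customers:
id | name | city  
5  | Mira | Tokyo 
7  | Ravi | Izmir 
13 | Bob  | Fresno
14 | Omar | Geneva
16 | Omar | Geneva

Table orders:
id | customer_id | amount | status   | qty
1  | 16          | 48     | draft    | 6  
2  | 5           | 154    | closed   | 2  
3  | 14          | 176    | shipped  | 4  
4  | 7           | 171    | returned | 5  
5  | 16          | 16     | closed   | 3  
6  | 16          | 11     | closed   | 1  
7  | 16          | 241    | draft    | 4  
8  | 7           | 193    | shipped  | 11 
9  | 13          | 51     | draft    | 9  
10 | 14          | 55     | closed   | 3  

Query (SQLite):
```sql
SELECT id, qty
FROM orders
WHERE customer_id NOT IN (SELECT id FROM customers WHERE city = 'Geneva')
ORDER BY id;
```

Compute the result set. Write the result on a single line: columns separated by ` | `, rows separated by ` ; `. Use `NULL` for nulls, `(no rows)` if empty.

2 | 2 ; 4 | 5 ; 8 | 11 ; 9 | 9

Inner query: customers.id where city = 'Geneva'.
Outer: keep orders rows whose customer_id is not in that set.
Inner query → {14, 16}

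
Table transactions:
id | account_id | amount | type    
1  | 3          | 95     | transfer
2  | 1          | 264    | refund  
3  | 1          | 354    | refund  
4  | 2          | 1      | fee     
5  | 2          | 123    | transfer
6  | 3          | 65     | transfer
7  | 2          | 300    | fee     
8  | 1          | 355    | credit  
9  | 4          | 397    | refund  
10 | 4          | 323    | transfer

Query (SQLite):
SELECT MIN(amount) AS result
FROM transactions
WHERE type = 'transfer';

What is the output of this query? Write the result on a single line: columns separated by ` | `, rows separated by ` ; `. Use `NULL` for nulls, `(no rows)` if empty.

Rows where type='transfer' → amount values: [95, 123, 65, 323].
MIN of non-NULL values = 65.

65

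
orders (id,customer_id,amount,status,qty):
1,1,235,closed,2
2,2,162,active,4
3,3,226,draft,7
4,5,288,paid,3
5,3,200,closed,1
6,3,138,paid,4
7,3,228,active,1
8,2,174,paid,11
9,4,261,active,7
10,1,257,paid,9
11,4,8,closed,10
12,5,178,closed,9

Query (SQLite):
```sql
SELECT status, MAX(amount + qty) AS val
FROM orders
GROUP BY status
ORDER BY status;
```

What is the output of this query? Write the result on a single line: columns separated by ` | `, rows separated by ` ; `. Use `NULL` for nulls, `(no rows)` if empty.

For each row compute amount + qty.
Group by status; take MAX of the expression per group.
  active: ids {2, 7, 9} → MAX(amount + qty)=268
  closed: ids {1, 5, 11, 12} → MAX(amount + qty)=237
  draft: ids {3} → MAX(amount + qty)=233
  paid: ids {4, 6, 8, 10} → MAX(amount + qty)=291

active | 268 ; closed | 237 ; draft | 233 ; paid | 291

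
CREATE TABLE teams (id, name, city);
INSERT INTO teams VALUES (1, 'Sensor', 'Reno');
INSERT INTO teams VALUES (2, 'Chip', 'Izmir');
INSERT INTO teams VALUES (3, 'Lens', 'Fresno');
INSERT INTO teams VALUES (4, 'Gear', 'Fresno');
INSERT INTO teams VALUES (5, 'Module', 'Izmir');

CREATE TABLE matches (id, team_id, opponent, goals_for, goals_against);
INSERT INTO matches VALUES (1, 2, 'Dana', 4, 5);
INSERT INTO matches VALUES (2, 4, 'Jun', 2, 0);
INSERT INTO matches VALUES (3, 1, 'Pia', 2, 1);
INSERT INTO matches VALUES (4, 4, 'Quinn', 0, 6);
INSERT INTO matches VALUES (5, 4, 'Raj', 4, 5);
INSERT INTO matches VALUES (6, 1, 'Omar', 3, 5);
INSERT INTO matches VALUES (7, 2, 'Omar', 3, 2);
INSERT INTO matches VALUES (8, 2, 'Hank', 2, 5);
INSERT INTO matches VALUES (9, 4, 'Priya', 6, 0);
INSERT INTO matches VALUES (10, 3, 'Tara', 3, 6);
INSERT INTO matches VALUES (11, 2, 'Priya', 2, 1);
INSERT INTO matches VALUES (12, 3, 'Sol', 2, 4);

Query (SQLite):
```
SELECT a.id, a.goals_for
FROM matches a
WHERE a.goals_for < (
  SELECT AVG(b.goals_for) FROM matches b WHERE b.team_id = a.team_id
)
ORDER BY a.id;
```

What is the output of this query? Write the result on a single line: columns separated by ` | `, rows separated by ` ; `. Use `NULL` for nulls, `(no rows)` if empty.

For each matches row a, compute AVG(goals_for) over rows sharing a.team_id.
Keep row a if a.goals_for < that per-group AVG.
  team_id=1: AVG(goals_for) = 2.5
  team_id=2: AVG(goals_for) = 2.75
  team_id=3: AVG(goals_for) = 2.5
  team_id=4: AVG(goals_for) = 3.0

2 | 2 ; 3 | 2 ; 4 | 0 ; 8 | 2 ; 11 | 2 ; 12 | 2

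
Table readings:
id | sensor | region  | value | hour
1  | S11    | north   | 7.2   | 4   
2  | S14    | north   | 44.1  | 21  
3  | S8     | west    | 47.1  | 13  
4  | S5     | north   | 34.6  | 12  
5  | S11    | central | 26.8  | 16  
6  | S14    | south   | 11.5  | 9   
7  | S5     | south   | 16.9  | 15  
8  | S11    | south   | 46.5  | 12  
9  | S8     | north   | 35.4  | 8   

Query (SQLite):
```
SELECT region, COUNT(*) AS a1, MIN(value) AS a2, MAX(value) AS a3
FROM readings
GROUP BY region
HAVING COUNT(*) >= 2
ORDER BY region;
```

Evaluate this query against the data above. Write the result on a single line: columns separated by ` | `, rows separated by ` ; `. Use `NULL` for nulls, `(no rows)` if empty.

Group readings by region.
Per group compute: COUNT(*), MIN(value), MAX(value).
HAVING: drop groups with fewer than 2 rows.
  central: ids {5} → COUNT(*)=1, MIN(value)=26.8, MAX(value)=26.8
  north: ids {1, 2, 4, 9} → COUNT(*)=4, MIN(value)=7.2, MAX(value)=44.1
  south: ids {6, 7, 8} → COUNT(*)=3, MIN(value)=11.5, MAX(value)=46.5
  west: ids {3} → COUNT(*)=1, MIN(value)=47.1, MAX(value)=47.1

north | 4 | 7.2 | 44.1 ; south | 3 | 11.5 | 46.5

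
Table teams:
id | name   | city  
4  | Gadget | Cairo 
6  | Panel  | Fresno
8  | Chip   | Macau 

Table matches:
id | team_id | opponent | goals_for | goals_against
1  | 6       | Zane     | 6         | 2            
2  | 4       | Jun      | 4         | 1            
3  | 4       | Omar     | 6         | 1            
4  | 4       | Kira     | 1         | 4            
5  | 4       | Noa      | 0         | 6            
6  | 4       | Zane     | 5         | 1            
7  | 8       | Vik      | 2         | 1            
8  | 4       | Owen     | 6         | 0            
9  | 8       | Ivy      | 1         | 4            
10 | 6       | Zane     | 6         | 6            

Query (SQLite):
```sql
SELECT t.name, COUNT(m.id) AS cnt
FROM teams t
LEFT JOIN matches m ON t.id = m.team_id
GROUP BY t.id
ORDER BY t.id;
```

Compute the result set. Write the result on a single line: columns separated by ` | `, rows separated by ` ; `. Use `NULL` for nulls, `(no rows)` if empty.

Gadget | 6 ; Panel | 2 ; Chip | 2

LEFT JOIN keeps every teams row; unmatched ones get NULL for matches columns.
Group by teams.id and compute COUNT(m.id). COUNT(col) of an all-NULL group is 0.
  4: ids {2, 3, 4, 5, 6, 8} → COUNT(m.id)=6
  6: ids {1, 10} → COUNT(m.id)=2
  8: ids {7, 9} → COUNT(m.id)=2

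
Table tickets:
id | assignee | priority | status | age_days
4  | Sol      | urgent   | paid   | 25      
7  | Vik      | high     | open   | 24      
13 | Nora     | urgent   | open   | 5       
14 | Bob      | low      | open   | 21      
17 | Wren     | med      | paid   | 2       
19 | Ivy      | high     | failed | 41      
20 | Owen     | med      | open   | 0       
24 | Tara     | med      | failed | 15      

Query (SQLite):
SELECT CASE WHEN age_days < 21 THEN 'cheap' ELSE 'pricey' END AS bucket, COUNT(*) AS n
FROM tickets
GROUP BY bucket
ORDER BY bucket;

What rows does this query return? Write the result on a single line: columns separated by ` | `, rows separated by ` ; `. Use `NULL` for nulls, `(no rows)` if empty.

Bucket rows by age_days < 21 → 'cheap' else 'pricey'; count each bucket.

cheap | 4 ; pricey | 4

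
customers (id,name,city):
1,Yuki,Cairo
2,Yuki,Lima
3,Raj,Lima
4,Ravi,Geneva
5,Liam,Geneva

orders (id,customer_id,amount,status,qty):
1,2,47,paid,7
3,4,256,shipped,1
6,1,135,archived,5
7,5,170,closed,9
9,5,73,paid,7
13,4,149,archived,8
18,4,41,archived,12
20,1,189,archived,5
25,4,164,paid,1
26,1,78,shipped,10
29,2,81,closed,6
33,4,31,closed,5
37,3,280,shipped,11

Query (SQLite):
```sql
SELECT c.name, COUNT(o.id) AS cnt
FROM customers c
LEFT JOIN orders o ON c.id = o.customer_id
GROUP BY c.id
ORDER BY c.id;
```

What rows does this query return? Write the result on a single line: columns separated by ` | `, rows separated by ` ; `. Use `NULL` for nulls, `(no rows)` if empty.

Yuki | 3 ; Yuki | 2 ; Raj | 1 ; Ravi | 5 ; Liam | 2

LEFT JOIN keeps every customers row; unmatched ones get NULL for orders columns.
Group by customers.id and compute COUNT(o.id). COUNT(col) of an all-NULL group is 0.
  1: ids {6, 20, 26} → COUNT(o.id)=3
  2: ids {1, 29} → COUNT(o.id)=2
  3: ids {37} → COUNT(o.id)=1
  4: ids {3, 13, 18, 25, 33} → COUNT(o.id)=5
  5: ids {7, 9} → COUNT(o.id)=2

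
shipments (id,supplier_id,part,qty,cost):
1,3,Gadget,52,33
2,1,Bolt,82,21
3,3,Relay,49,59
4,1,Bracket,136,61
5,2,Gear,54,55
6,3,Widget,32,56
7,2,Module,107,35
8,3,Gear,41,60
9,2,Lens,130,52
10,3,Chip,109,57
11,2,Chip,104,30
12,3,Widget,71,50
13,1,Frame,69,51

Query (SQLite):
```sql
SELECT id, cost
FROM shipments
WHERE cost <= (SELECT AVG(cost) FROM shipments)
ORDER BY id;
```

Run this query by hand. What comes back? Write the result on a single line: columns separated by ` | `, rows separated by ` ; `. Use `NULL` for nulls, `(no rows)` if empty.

Scalar subquery: AVG(cost) over all shipments rows = 47.692308 (≈; comparison uses full precision).
Keep rows where cost <= that value.

1 | 33 ; 2 | 21 ; 7 | 35 ; 11 | 30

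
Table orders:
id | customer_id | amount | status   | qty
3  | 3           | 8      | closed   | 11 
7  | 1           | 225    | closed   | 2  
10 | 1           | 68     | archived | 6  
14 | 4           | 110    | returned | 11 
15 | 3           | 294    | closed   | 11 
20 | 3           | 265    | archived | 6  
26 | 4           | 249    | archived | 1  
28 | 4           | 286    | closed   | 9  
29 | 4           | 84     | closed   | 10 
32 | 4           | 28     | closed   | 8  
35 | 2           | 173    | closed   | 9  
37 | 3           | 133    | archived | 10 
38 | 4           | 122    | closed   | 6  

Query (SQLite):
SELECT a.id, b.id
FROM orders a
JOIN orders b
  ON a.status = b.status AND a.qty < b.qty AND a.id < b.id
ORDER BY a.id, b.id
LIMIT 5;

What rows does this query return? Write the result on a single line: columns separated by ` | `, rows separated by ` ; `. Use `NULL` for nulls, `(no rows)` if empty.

Pairs (a,b) with same status, a.qty < b.qty, a.id < b.id.
status groups: archived:{10,20,26,37} closed:{3,7,15,28,29,32,35,38} returned:{14}
Ordered by (a.id, b.id); first 5.

7 | 15 ; 7 | 28 ; 7 | 29 ; 7 | 32 ; 7 | 35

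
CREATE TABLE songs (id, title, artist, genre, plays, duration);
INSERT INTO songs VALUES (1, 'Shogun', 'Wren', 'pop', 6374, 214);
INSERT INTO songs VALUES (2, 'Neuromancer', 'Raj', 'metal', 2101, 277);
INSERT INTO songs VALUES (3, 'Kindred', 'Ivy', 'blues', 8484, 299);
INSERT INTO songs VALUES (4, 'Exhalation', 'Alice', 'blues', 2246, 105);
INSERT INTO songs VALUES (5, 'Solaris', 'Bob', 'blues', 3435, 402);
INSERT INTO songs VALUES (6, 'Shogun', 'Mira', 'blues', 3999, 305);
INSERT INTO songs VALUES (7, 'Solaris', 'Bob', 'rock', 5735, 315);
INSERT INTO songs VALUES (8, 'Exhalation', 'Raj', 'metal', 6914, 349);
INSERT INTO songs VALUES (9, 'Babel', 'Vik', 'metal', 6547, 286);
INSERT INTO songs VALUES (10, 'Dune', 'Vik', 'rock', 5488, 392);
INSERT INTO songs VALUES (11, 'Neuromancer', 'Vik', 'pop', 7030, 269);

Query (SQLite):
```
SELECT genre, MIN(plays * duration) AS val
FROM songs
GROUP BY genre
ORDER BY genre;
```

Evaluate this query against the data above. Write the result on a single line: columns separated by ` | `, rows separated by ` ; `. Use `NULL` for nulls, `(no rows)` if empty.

blues | 235830 ; metal | 581977 ; pop | 1364036 ; rock | 1806525

For each row compute plays * duration.
Group by genre; take MIN of the expression per group.
  blues: ids {3, 4, 5, 6} → MIN(plays * duration)=235830
  metal: ids {2, 8, 9} → MIN(plays * duration)=581977
  pop: ids {1, 11} → MIN(plays * duration)=1364036
  rock: ids {7, 10} → MIN(plays * duration)=1806525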